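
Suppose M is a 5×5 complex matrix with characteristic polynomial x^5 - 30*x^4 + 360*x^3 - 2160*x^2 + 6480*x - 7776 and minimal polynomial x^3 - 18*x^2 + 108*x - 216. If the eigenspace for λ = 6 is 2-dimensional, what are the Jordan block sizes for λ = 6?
Block sizes for λ = 6: [3, 2]

Step 1 — from the characteristic polynomial, algebraic multiplicity of λ = 6 is 5. From dim ker(M − (6)·I) = 2, there are exactly 2 Jordan blocks for λ = 6.
Step 2 — from the minimal polynomial, the factor (x − 6)^3 tells us the largest block for λ = 6 has size 3.
Step 3 — with total size 5, 2 blocks, and largest block 3, the block sizes (in nonincreasing order) are [3, 2].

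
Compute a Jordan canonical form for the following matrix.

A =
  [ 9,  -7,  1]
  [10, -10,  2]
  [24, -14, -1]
J_2(-3) ⊕ J_1(4)

The characteristic polynomial is
  det(x·I − A) = x^3 + 2*x^2 - 15*x - 36 = (x - 4)*(x + 3)^2

Eigenvalues and multiplicities (the geometric multiplicity of λ is n − rank(A − λI), which equals the number of Jordan blocks for λ):
  λ = -3: algebraic multiplicity = 2, geometric multiplicity = 1
  λ = 4: algebraic multiplicity = 1, geometric multiplicity = 1

Determining the block sizes for each eigenvalue:
  λ = -3: one block (gm = 1), so the single block has size am = 2 → block sizes [2]
  λ = 4: one block (gm = 1), so the single block has size am = 1 → block sizes [1]

Assembling the blocks gives a Jordan form
J =
  [-3,  1, 0]
  [ 0, -3, 0]
  [ 0,  0, 4]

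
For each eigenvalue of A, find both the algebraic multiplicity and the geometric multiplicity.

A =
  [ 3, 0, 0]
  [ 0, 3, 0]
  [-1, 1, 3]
λ = 3: alg = 3, geom = 2

Step 1 — factor the characteristic polynomial to read off the algebraic multiplicities:
  χ_A(x) = (x - 3)^3

Step 2 — compute geometric multiplicities via the rank-nullity identity g(λ) = n − rank(A − λI):
  rank(A − (3)·I) = 1, so dim ker(A − (3)·I) = n − 1 = 2

Summary:
  λ = 3: algebraic multiplicity = 3, geometric multiplicity = 2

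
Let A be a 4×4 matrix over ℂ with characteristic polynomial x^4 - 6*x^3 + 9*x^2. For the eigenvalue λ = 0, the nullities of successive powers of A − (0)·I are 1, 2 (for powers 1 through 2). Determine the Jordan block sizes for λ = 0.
Block sizes for λ = 0: [2]

From the dimensions of kernels of powers, the number of Jordan blocks of size at least j is d_j − d_{j−1} where d_j = dim ker(N^j) (with d_0 = 0). Computing the differences gives [1, 1].
The number of blocks of size exactly k is (#blocks of size ≥ k) − (#blocks of size ≥ k + 1), so the partition is: 1 block(s) of size 2.
In nonincreasing order the block sizes are [2].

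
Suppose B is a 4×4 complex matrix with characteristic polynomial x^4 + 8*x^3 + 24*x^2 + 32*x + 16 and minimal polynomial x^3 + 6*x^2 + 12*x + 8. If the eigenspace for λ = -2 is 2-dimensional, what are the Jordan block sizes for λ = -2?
Block sizes for λ = -2: [3, 1]

Step 1 — from the characteristic polynomial, algebraic multiplicity of λ = -2 is 4. From dim ker(B − (-2)·I) = 2, there are exactly 2 Jordan blocks for λ = -2.
Step 2 — from the minimal polynomial, the factor (x + 2)^3 tells us the largest block for λ = -2 has size 3.
Step 3 — with total size 4, 2 blocks, and largest block 3, the block sizes (in nonincreasing order) are [3, 1].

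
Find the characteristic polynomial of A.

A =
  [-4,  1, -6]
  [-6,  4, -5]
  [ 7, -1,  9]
x^3 - 9*x^2 + 27*x - 27

Expanding det(x·I − A) (e.g. by cofactor expansion or by noting that A is similar to its Jordan form J, which has the same characteristic polynomial as A) gives
  χ_A(x) = x^3 - 9*x^2 + 27*x - 27
which factors as (x - 3)^3. The eigenvalues (with algebraic multiplicities) are λ = 3 with multiplicity 3.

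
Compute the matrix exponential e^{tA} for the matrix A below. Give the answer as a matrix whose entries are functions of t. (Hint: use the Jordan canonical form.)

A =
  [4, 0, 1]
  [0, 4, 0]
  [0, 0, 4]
e^{tA} =
  [exp(4*t), 0, t*exp(4*t)]
  [0, exp(4*t), 0]
  [0, 0, exp(4*t)]

Strategy: write A = P · J · P⁻¹ where J is a Jordan canonical form, so e^{tA} = P · e^{tJ} · P⁻¹, and e^{tJ} can be computed block-by-block.

A has Jordan form
J =
  [4, 1, 0]
  [0, 4, 0]
  [0, 0, 4]
(up to reordering of blocks).

Per-block formulas:
  For a 2×2 Jordan block J_2(4): exp(t · J_2(4)) = e^(4t)·(I + t·N), where N is the 2×2 nilpotent shift.
  For a 1×1 block at λ = 4: exp(t · [4]) = [e^(4t)].

After assembling e^{tJ} and conjugating by P, we get:

e^{tA} =
  [exp(4*t), 0, t*exp(4*t)]
  [0, exp(4*t), 0]
  [0, 0, exp(4*t)]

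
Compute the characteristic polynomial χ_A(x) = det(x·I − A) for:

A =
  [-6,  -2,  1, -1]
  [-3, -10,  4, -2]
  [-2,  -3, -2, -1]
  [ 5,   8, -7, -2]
x^4 + 20*x^3 + 150*x^2 + 500*x + 625

Expanding det(x·I − A) (e.g. by cofactor expansion or by noting that A is similar to its Jordan form J, which has the same characteristic polynomial as A) gives
  χ_A(x) = x^4 + 20*x^3 + 150*x^2 + 500*x + 625
which factors as (x + 5)^4. The eigenvalues (with algebraic multiplicities) are λ = -5 with multiplicity 4.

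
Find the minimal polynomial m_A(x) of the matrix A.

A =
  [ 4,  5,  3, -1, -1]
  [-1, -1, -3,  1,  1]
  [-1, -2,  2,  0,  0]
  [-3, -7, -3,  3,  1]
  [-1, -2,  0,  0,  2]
x^3 - 6*x^2 + 12*x - 8

The characteristic polynomial is χ_A(x) = (x - 2)^5, so the eigenvalues are known. The minimal polynomial is
  m_A(x) = Π_λ (x − λ)^{k_λ}
where k_λ is the size of the *largest* Jordan block for λ (equivalently, the smallest k with (A − λI)^k v = 0 for every generalised eigenvector v of λ).

  λ = 2: largest Jordan block has size 3, contributing (x − 2)^3

So m_A(x) = (x - 2)^3 = x^3 - 6*x^2 + 12*x - 8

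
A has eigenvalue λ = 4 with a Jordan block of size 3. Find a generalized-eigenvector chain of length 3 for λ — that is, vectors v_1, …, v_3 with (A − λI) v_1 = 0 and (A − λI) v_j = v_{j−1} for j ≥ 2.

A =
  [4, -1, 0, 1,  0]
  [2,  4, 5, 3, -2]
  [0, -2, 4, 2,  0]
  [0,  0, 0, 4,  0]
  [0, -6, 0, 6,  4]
A Jordan chain for λ = 4 of length 3:
v_1 = (-2, 0, -4, 0, -12)ᵀ
v_2 = (0, 2, 0, 0, 0)ᵀ
v_3 = (1, 0, 0, 0, 0)ᵀ

Let N = A − (4)·I. We want v_3 with N^3 v_3 = 0 but N^2 v_3 ≠ 0; then v_{j-1} := N · v_j for j = 3, …, 2.

Pick v_3 = (1, 0, 0, 0, 0)ᵀ.
Then v_2 = N · v_3 = (0, 2, 0, 0, 0)ᵀ.
Then v_1 = N · v_2 = (-2, 0, -4, 0, -12)ᵀ.

Sanity check: (A − (4)·I) v_1 = (0, 0, 0, 0, 0)ᵀ = 0. ✓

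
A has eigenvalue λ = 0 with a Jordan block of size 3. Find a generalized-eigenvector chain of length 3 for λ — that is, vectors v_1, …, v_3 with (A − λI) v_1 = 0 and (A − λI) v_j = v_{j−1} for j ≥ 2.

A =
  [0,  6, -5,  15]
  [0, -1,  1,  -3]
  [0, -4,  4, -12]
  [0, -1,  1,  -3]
A Jordan chain for λ = 0 of length 3:
v_1 = (-1, 0, 0, 0)ᵀ
v_2 = (6, -1, -4, -1)ᵀ
v_3 = (0, 1, 0, 0)ᵀ

Let N = A − (0)·I. We want v_3 with N^3 v_3 = 0 but N^2 v_3 ≠ 0; then v_{j-1} := N · v_j for j = 3, …, 2.

Pick v_3 = (0, 1, 0, 0)ᵀ.
Then v_2 = N · v_3 = (6, -1, -4, -1)ᵀ.
Then v_1 = N · v_2 = (-1, 0, 0, 0)ᵀ.

Sanity check: (A − (0)·I) v_1 = (0, 0, 0, 0)ᵀ = 0. ✓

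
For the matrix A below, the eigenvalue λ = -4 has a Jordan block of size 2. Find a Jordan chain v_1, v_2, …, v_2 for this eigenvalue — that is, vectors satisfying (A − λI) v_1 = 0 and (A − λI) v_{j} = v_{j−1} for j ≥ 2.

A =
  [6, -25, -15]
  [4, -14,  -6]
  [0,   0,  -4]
A Jordan chain for λ = -4 of length 2:
v_1 = (10, 4, 0)ᵀ
v_2 = (1, 0, 0)ᵀ

Let N = A − (-4)·I. We want v_2 with N^2 v_2 = 0 but N^1 v_2 ≠ 0; then v_{j-1} := N · v_j for j = 2, …, 2.

Pick v_2 = (1, 0, 0)ᵀ.
Then v_1 = N · v_2 = (10, 4, 0)ᵀ.

Sanity check: (A − (-4)·I) v_1 = (0, 0, 0)ᵀ = 0. ✓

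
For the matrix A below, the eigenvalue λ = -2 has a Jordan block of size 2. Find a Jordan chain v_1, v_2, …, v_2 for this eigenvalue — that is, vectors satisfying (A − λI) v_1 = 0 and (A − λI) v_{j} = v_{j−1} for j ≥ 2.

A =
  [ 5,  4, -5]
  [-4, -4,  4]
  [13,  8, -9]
A Jordan chain for λ = -2 of length 2:
v_1 = (3, -4, 1)ᵀ
v_2 = (5, -8, 0)ᵀ

Let N = A − (-2)·I. We want v_2 with N^2 v_2 = 0 but N^1 v_2 ≠ 0; then v_{j-1} := N · v_j for j = 2, …, 2.

Pick v_2 = (5, -8, 0)ᵀ.
Then v_1 = N · v_2 = (3, -4, 1)ᵀ.

Sanity check: (A − (-2)·I) v_1 = (0, 0, 0)ᵀ = 0. ✓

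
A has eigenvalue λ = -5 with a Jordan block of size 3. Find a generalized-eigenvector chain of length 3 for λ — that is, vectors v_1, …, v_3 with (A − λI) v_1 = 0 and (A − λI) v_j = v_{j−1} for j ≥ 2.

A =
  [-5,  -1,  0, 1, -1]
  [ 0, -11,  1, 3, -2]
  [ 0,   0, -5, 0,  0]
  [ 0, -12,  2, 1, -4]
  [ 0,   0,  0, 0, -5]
A Jordan chain for λ = -5 of length 3:
v_1 = (-6, 0, 0, 0, 0)ᵀ
v_2 = (-1, -6, 0, -12, 0)ᵀ
v_3 = (0, 1, 0, 0, 0)ᵀ

Let N = A − (-5)·I. We want v_3 with N^3 v_3 = 0 but N^2 v_3 ≠ 0; then v_{j-1} := N · v_j for j = 3, …, 2.

Pick v_3 = (0, 1, 0, 0, 0)ᵀ.
Then v_2 = N · v_3 = (-1, -6, 0, -12, 0)ᵀ.
Then v_1 = N · v_2 = (-6, 0, 0, 0, 0)ᵀ.

Sanity check: (A − (-5)·I) v_1 = (0, 0, 0, 0, 0)ᵀ = 0. ✓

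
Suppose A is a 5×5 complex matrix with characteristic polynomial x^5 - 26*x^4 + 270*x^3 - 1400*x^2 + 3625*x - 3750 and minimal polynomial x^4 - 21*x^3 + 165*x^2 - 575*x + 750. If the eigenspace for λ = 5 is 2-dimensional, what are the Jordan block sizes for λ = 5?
Block sizes for λ = 5: [3, 1]

Step 1 — from the characteristic polynomial, algebraic multiplicity of λ = 5 is 4. From dim ker(A − (5)·I) = 2, there are exactly 2 Jordan blocks for λ = 5.
Step 2 — from the minimal polynomial, the factor (x − 5)^3 tells us the largest block for λ = 5 has size 3.
Step 3 — with total size 4, 2 blocks, and largest block 3, the block sizes (in nonincreasing order) are [3, 1].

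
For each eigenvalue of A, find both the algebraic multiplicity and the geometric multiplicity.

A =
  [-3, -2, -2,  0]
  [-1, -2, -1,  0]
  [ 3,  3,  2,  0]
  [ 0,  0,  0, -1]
λ = -1: alg = 4, geom = 3

Step 1 — factor the characteristic polynomial to read off the algebraic multiplicities:
  χ_A(x) = (x + 1)^4

Step 2 — compute geometric multiplicities via the rank-nullity identity g(λ) = n − rank(A − λI):
  rank(A − (-1)·I) = 1, so dim ker(A − (-1)·I) = n − 1 = 3

Summary:
  λ = -1: algebraic multiplicity = 4, geometric multiplicity = 3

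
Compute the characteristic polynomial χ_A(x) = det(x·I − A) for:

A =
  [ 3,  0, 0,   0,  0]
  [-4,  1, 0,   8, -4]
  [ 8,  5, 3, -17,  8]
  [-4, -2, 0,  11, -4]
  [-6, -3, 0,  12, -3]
x^5 - 15*x^4 + 90*x^3 - 270*x^2 + 405*x - 243

Expanding det(x·I − A) (e.g. by cofactor expansion or by noting that A is similar to its Jordan form J, which has the same characteristic polynomial as A) gives
  χ_A(x) = x^5 - 15*x^4 + 90*x^3 - 270*x^2 + 405*x - 243
which factors as (x - 3)^5. The eigenvalues (with algebraic multiplicities) are λ = 3 with multiplicity 5.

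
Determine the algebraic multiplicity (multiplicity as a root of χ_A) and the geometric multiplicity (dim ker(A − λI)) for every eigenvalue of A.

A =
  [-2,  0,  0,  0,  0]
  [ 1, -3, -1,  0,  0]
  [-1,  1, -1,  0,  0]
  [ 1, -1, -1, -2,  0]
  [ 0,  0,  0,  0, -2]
λ = -2: alg = 5, geom = 4

Step 1 — factor the characteristic polynomial to read off the algebraic multiplicities:
  χ_A(x) = (x + 2)^5

Step 2 — compute geometric multiplicities via the rank-nullity identity g(λ) = n − rank(A − λI):
  rank(A − (-2)·I) = 1, so dim ker(A − (-2)·I) = n − 1 = 4

Summary:
  λ = -2: algebraic multiplicity = 5, geometric multiplicity = 4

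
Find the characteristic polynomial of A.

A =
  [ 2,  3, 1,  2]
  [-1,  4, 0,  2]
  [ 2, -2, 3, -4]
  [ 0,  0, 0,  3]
x^4 - 12*x^3 + 54*x^2 - 108*x + 81

Expanding det(x·I − A) (e.g. by cofactor expansion or by noting that A is similar to its Jordan form J, which has the same characteristic polynomial as A) gives
  χ_A(x) = x^4 - 12*x^3 + 54*x^2 - 108*x + 81
which factors as (x - 3)^4. The eigenvalues (with algebraic multiplicities) are λ = 3 with multiplicity 4.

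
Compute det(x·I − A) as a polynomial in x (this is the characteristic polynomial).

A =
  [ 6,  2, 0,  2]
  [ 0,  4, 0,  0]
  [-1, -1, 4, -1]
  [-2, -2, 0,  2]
x^4 - 16*x^3 + 96*x^2 - 256*x + 256

Expanding det(x·I − A) (e.g. by cofactor expansion or by noting that A is similar to its Jordan form J, which has the same characteristic polynomial as A) gives
  χ_A(x) = x^4 - 16*x^3 + 96*x^2 - 256*x + 256
which factors as (x - 4)^4. The eigenvalues (with algebraic multiplicities) are λ = 4 with multiplicity 4.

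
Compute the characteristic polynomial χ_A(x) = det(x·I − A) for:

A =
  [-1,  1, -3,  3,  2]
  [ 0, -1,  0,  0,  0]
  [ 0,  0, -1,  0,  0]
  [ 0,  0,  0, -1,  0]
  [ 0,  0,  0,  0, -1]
x^5 + 5*x^4 + 10*x^3 + 10*x^2 + 5*x + 1

Expanding det(x·I − A) (e.g. by cofactor expansion or by noting that A is similar to its Jordan form J, which has the same characteristic polynomial as A) gives
  χ_A(x) = x^5 + 5*x^4 + 10*x^3 + 10*x^2 + 5*x + 1
which factors as (x + 1)^5. The eigenvalues (with algebraic multiplicities) are λ = -1 with multiplicity 5.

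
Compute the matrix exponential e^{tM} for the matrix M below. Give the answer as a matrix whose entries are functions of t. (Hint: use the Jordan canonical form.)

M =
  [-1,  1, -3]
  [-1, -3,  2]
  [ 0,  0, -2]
e^{tM} =
  [t*exp(-2*t) + exp(-2*t), t*exp(-2*t), -t^2*exp(-2*t)/2 - 3*t*exp(-2*t)]
  [-t*exp(-2*t), -t*exp(-2*t) + exp(-2*t), t^2*exp(-2*t)/2 + 2*t*exp(-2*t)]
  [0, 0, exp(-2*t)]

Strategy: write M = P · J · P⁻¹ where J is a Jordan canonical form, so e^{tM} = P · e^{tJ} · P⁻¹, and e^{tJ} can be computed block-by-block.

M has Jordan form
J =
  [-2,  1,  0]
  [ 0, -2,  1]
  [ 0,  0, -2]
(up to reordering of blocks).

Per-block formulas:
  For a 3×3 Jordan block J_3(-2): exp(t · J_3(-2)) = e^(-2t)·(I + t·N + (t^2/2)·N^2), where N is the 3×3 nilpotent shift.

After assembling e^{tJ} and conjugating by P, we get:

e^{tM} =
  [t*exp(-2*t) + exp(-2*t), t*exp(-2*t), -t^2*exp(-2*t)/2 - 3*t*exp(-2*t)]
  [-t*exp(-2*t), -t*exp(-2*t) + exp(-2*t), t^2*exp(-2*t)/2 + 2*t*exp(-2*t)]
  [0, 0, exp(-2*t)]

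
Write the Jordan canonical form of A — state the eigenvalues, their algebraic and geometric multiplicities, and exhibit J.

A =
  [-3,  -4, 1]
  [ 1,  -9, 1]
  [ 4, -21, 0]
J_3(-4)

The characteristic polynomial is
  det(x·I − A) = x^3 + 12*x^2 + 48*x + 64 = (x + 4)^3

Eigenvalues and multiplicities (the geometric multiplicity of λ is n − rank(A − λI), which equals the number of Jordan blocks for λ):
  λ = -4: algebraic multiplicity = 3, geometric multiplicity = 1

Determining the block sizes for each eigenvalue:
  λ = -4: one block (gm = 1), so the single block has size am = 3 → block sizes [3]

Assembling the blocks gives a Jordan form
J =
  [-4,  1,  0]
  [ 0, -4,  1]
  [ 0,  0, -4]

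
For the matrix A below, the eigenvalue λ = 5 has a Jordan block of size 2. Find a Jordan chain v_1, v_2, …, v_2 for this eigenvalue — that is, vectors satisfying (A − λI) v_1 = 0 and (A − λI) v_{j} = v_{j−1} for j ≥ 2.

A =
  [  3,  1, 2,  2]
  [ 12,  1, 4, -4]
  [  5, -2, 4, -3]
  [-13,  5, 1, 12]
A Jordan chain for λ = 5 of length 2:
v_1 = (-2, 12, 5, -13)ᵀ
v_2 = (1, 0, 0, 0)ᵀ

Let N = A − (5)·I. We want v_2 with N^2 v_2 = 0 but N^1 v_2 ≠ 0; then v_{j-1} := N · v_j for j = 2, …, 2.

Pick v_2 = (1, 0, 0, 0)ᵀ.
Then v_1 = N · v_2 = (-2, 12, 5, -13)ᵀ.

Sanity check: (A − (5)·I) v_1 = (0, 0, 0, 0)ᵀ = 0. ✓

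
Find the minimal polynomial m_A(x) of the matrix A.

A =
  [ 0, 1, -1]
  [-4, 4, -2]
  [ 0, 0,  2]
x^2 - 4*x + 4

The characteristic polynomial is χ_A(x) = (x - 2)^3, so the eigenvalues are known. The minimal polynomial is
  m_A(x) = Π_λ (x − λ)^{k_λ}
where k_λ is the size of the *largest* Jordan block for λ (equivalently, the smallest k with (A − λI)^k v = 0 for every generalised eigenvector v of λ).

  λ = 2: largest Jordan block has size 2, contributing (x − 2)^2

So m_A(x) = (x - 2)^2 = x^2 - 4*x + 4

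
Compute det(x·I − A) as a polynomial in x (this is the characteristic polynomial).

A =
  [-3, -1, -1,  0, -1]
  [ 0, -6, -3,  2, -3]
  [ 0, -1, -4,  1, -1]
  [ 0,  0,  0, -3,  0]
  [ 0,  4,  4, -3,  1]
x^5 + 15*x^4 + 90*x^3 + 270*x^2 + 405*x + 243

Expanding det(x·I − A) (e.g. by cofactor expansion or by noting that A is similar to its Jordan form J, which has the same characteristic polynomial as A) gives
  χ_A(x) = x^5 + 15*x^4 + 90*x^3 + 270*x^2 + 405*x + 243
which factors as (x + 3)^5. The eigenvalues (with algebraic multiplicities) are λ = -3 with multiplicity 5.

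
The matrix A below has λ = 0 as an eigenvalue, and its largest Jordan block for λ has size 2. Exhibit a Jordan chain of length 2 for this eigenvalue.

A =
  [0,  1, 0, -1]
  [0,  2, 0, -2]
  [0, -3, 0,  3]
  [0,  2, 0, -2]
A Jordan chain for λ = 0 of length 2:
v_1 = (1, 2, -3, 2)ᵀ
v_2 = (0, 1, 0, 0)ᵀ

Let N = A − (0)·I. We want v_2 with N^2 v_2 = 0 but N^1 v_2 ≠ 0; then v_{j-1} := N · v_j for j = 2, …, 2.

Pick v_2 = (0, 1, 0, 0)ᵀ.
Then v_1 = N · v_2 = (1, 2, -3, 2)ᵀ.

Sanity check: (A − (0)·I) v_1 = (0, 0, 0, 0)ᵀ = 0. ✓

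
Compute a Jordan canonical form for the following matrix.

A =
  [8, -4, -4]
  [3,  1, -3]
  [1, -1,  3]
J_2(4) ⊕ J_1(4)

The characteristic polynomial is
  det(x·I − A) = x^3 - 12*x^2 + 48*x - 64 = (x - 4)^3

Eigenvalues and multiplicities (the geometric multiplicity of λ is n − rank(A − λI), which equals the number of Jordan blocks for λ):
  λ = 4: algebraic multiplicity = 3, geometric multiplicity = 2

Determining the block sizes for each eigenvalue:
  λ = 4: 2 blocks summing to 3 forces exactly one block of size 2 and the rest size 1 → block sizes [2, 1]

Assembling the blocks gives a Jordan form
J =
  [4, 1, 0]
  [0, 4, 0]
  [0, 0, 4]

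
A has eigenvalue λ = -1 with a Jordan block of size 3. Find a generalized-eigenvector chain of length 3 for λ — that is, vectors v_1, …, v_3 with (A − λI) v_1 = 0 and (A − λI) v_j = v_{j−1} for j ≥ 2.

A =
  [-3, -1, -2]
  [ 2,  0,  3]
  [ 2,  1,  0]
A Jordan chain for λ = -1 of length 3:
v_1 = (-2, 4, 0)ᵀ
v_2 = (-2, 2, 2)ᵀ
v_3 = (1, 0, 0)ᵀ

Let N = A − (-1)·I. We want v_3 with N^3 v_3 = 0 but N^2 v_3 ≠ 0; then v_{j-1} := N · v_j for j = 3, …, 2.

Pick v_3 = (1, 0, 0)ᵀ.
Then v_2 = N · v_3 = (-2, 2, 2)ᵀ.
Then v_1 = N · v_2 = (-2, 4, 0)ᵀ.

Sanity check: (A − (-1)·I) v_1 = (0, 0, 0)ᵀ = 0. ✓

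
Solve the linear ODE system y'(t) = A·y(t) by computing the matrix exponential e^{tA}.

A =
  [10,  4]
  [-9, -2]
e^{tA} =
  [6*t*exp(4*t) + exp(4*t), 4*t*exp(4*t)]
  [-9*t*exp(4*t), -6*t*exp(4*t) + exp(4*t)]

Strategy: write A = P · J · P⁻¹ where J is a Jordan canonical form, so e^{tA} = P · e^{tJ} · P⁻¹, and e^{tJ} can be computed block-by-block.

A has Jordan form
J =
  [4, 1]
  [0, 4]
(up to reordering of blocks).

Per-block formulas:
  For a 2×2 Jordan block J_2(4): exp(t · J_2(4)) = e^(4t)·(I + t·N), where N is the 2×2 nilpotent shift.

After assembling e^{tJ} and conjugating by P, we get:

e^{tA} =
  [6*t*exp(4*t) + exp(4*t), 4*t*exp(4*t)]
  [-9*t*exp(4*t), -6*t*exp(4*t) + exp(4*t)]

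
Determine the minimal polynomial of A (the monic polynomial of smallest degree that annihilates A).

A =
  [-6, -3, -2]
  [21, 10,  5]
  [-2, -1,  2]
x^3 - 6*x^2 + 12*x - 8

The characteristic polynomial is χ_A(x) = (x - 2)^3, so the eigenvalues are known. The minimal polynomial is
  m_A(x) = Π_λ (x − λ)^{k_λ}
where k_λ is the size of the *largest* Jordan block for λ (equivalently, the smallest k with (A − λI)^k v = 0 for every generalised eigenvector v of λ).

  λ = 2: largest Jordan block has size 3, contributing (x − 2)^3

So m_A(x) = (x - 2)^3 = x^3 - 6*x^2 + 12*x - 8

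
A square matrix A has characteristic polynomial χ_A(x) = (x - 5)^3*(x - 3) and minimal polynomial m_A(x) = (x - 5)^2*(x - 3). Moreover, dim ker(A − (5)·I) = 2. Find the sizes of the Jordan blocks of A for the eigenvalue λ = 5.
Block sizes for λ = 5: [2, 1]

Step 1 — from the characteristic polynomial, algebraic multiplicity of λ = 5 is 3. From dim ker(A − (5)·I) = 2, there are exactly 2 Jordan blocks for λ = 5.
Step 2 — from the minimal polynomial, the factor (x − 5)^2 tells us the largest block for λ = 5 has size 2.
Step 3 — with total size 3, 2 blocks, and largest block 2, the block sizes (in nonincreasing order) are [2, 1].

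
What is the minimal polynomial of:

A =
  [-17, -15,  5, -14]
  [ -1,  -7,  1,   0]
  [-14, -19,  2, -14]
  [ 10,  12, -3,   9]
x^4 + 13*x^3 + 45*x^2 - 25*x - 250

The characteristic polynomial is χ_A(x) = (x - 2)*(x + 5)^3, so the eigenvalues are known. The minimal polynomial is
  m_A(x) = Π_λ (x − λ)^{k_λ}
where k_λ is the size of the *largest* Jordan block for λ (equivalently, the smallest k with (A − λI)^k v = 0 for every generalised eigenvector v of λ).

  λ = -5: largest Jordan block has size 3, contributing (x + 5)^3
  λ = 2: largest Jordan block has size 1, contributing (x − 2)

So m_A(x) = (x - 2)*(x + 5)^3 = x^4 + 13*x^3 + 45*x^2 - 25*x - 250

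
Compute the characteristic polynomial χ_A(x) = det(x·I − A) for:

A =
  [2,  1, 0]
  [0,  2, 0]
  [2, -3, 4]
x^3 - 8*x^2 + 20*x - 16

Expanding det(x·I − A) (e.g. by cofactor expansion or by noting that A is similar to its Jordan form J, which has the same characteristic polynomial as A) gives
  χ_A(x) = x^3 - 8*x^2 + 20*x - 16
which factors as (x - 4)*(x - 2)^2. The eigenvalues (with algebraic multiplicities) are λ = 2 with multiplicity 2, λ = 4 with multiplicity 1.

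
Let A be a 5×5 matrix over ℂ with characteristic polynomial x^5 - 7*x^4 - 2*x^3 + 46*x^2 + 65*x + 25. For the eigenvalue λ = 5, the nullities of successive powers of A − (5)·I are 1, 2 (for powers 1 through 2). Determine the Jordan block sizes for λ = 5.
Block sizes for λ = 5: [2]

From the dimensions of kernels of powers, the number of Jordan blocks of size at least j is d_j − d_{j−1} where d_j = dim ker(N^j) (with d_0 = 0). Computing the differences gives [1, 1].
The number of blocks of size exactly k is (#blocks of size ≥ k) − (#blocks of size ≥ k + 1), so the partition is: 1 block(s) of size 2.
In nonincreasing order the block sizes are [2].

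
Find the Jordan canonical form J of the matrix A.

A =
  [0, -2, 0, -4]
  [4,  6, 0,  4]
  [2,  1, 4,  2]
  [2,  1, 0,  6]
J_2(4) ⊕ J_1(4) ⊕ J_1(4)

The characteristic polynomial is
  det(x·I − A) = x^4 - 16*x^3 + 96*x^2 - 256*x + 256 = (x - 4)^4

Eigenvalues and multiplicities (the geometric multiplicity of λ is n − rank(A − λI), which equals the number of Jordan blocks for λ):
  λ = 4: algebraic multiplicity = 4, geometric multiplicity = 3

Determining the block sizes for each eigenvalue:
  λ = 4: 3 blocks summing to 4 forces exactly one block of size 2 and the rest size 1 → block sizes [2, 1, 1]

Assembling the blocks gives a Jordan form
J =
  [4, 1, 0, 0]
  [0, 4, 0, 0]
  [0, 0, 4, 0]
  [0, 0, 0, 4]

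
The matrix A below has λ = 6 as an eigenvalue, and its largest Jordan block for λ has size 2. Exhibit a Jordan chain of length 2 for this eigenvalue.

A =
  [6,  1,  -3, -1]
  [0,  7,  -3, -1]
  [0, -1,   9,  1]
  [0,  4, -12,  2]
A Jordan chain for λ = 6 of length 2:
v_1 = (1, 1, -1, 4)ᵀ
v_2 = (0, 1, 0, 0)ᵀ

Let N = A − (6)·I. We want v_2 with N^2 v_2 = 0 but N^1 v_2 ≠ 0; then v_{j-1} := N · v_j for j = 2, …, 2.

Pick v_2 = (0, 1, 0, 0)ᵀ.
Then v_1 = N · v_2 = (1, 1, -1, 4)ᵀ.

Sanity check: (A − (6)·I) v_1 = (0, 0, 0, 0)ᵀ = 0. ✓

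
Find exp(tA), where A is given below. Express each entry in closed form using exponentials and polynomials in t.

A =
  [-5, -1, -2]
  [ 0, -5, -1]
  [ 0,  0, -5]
e^{tA} =
  [exp(-5*t), -t*exp(-5*t), t^2*exp(-5*t)/2 - 2*t*exp(-5*t)]
  [0, exp(-5*t), -t*exp(-5*t)]
  [0, 0, exp(-5*t)]

Strategy: write A = P · J · P⁻¹ where J is a Jordan canonical form, so e^{tA} = P · e^{tJ} · P⁻¹, and e^{tJ} can be computed block-by-block.

A has Jordan form
J =
  [-5,  1,  0]
  [ 0, -5,  1]
  [ 0,  0, -5]
(up to reordering of blocks).

Per-block formulas:
  For a 3×3 Jordan block J_3(-5): exp(t · J_3(-5)) = e^(-5t)·(I + t·N + (t^2/2)·N^2), where N is the 3×3 nilpotent shift.

After assembling e^{tJ} and conjugating by P, we get:

e^{tA} =
  [exp(-5*t), -t*exp(-5*t), t^2*exp(-5*t)/2 - 2*t*exp(-5*t)]
  [0, exp(-5*t), -t*exp(-5*t)]
  [0, 0, exp(-5*t)]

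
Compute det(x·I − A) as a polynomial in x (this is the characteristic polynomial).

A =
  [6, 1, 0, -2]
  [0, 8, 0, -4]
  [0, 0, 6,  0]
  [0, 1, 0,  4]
x^4 - 24*x^3 + 216*x^2 - 864*x + 1296

Expanding det(x·I − A) (e.g. by cofactor expansion or by noting that A is similar to its Jordan form J, which has the same characteristic polynomial as A) gives
  χ_A(x) = x^4 - 24*x^3 + 216*x^2 - 864*x + 1296
which factors as (x - 6)^4. The eigenvalues (with algebraic multiplicities) are λ = 6 with multiplicity 4.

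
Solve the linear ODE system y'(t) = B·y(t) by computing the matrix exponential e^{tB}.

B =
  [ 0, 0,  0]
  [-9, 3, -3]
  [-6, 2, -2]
e^{tB} =
  [1, 0, 0]
  [9 - 9*exp(t), 3*exp(t) - 2, 3 - 3*exp(t)]
  [6 - 6*exp(t), 2*exp(t) - 2, 3 - 2*exp(t)]

Strategy: write B = P · J · P⁻¹ where J is a Jordan canonical form, so e^{tB} = P · e^{tJ} · P⁻¹, and e^{tJ} can be computed block-by-block.

B has Jordan form
J =
  [0, 0, 0]
  [0, 0, 0]
  [0, 0, 1]
(up to reordering of blocks).

Per-block formulas:
  For a 1×1 block at λ = 1: exp(t · [1]) = [e^(1t)].
  For a 1×1 block at λ = 0: exp(t · [0]) = [e^(0t)].

After assembling e^{tJ} and conjugating by P, we get:

e^{tB} =
  [1, 0, 0]
  [9 - 9*exp(t), 3*exp(t) - 2, 3 - 3*exp(t)]
  [6 - 6*exp(t), 2*exp(t) - 2, 3 - 2*exp(t)]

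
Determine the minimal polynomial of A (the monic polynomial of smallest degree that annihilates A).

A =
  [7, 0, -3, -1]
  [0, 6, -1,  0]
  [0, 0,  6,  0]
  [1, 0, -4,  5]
x^3 - 18*x^2 + 108*x - 216

The characteristic polynomial is χ_A(x) = (x - 6)^4, so the eigenvalues are known. The minimal polynomial is
  m_A(x) = Π_λ (x − λ)^{k_λ}
where k_λ is the size of the *largest* Jordan block for λ (equivalently, the smallest k with (A − λI)^k v = 0 for every generalised eigenvector v of λ).

  λ = 6: largest Jordan block has size 3, contributing (x − 6)^3

So m_A(x) = (x - 6)^3 = x^3 - 18*x^2 + 108*x - 216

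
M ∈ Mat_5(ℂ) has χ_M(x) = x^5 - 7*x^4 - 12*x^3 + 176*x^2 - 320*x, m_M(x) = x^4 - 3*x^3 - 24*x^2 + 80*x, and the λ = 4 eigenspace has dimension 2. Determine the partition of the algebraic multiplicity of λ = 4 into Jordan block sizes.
Block sizes for λ = 4: [2, 1]

Step 1 — from the characteristic polynomial, algebraic multiplicity of λ = 4 is 3. From dim ker(M − (4)·I) = 2, there are exactly 2 Jordan blocks for λ = 4.
Step 2 — from the minimal polynomial, the factor (x − 4)^2 tells us the largest block for λ = 4 has size 2.
Step 3 — with total size 3, 2 blocks, and largest block 2, the block sizes (in nonincreasing order) are [2, 1].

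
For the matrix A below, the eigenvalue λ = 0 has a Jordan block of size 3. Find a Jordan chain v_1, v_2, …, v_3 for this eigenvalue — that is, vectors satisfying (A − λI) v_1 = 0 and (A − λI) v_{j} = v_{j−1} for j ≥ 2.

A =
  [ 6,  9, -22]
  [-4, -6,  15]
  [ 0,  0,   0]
A Jordan chain for λ = 0 of length 3:
v_1 = (3, -2, 0)ᵀ
v_2 = (-22, 15, 0)ᵀ
v_3 = (0, 0, 1)ᵀ

Let N = A − (0)·I. We want v_3 with N^3 v_3 = 0 but N^2 v_3 ≠ 0; then v_{j-1} := N · v_j for j = 3, …, 2.

Pick v_3 = (0, 0, 1)ᵀ.
Then v_2 = N · v_3 = (-22, 15, 0)ᵀ.
Then v_1 = N · v_2 = (3, -2, 0)ᵀ.

Sanity check: (A − (0)·I) v_1 = (0, 0, 0)ᵀ = 0. ✓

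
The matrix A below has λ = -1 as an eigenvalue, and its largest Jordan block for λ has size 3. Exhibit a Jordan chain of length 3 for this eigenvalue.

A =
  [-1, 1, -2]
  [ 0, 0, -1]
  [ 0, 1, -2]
A Jordan chain for λ = -1 of length 3:
v_1 = (-1, 0, 0)ᵀ
v_2 = (1, 1, 1)ᵀ
v_3 = (0, 1, 0)ᵀ

Let N = A − (-1)·I. We want v_3 with N^3 v_3 = 0 but N^2 v_3 ≠ 0; then v_{j-1} := N · v_j for j = 3, …, 2.

Pick v_3 = (0, 1, 0)ᵀ.
Then v_2 = N · v_3 = (1, 1, 1)ᵀ.
Then v_1 = N · v_2 = (-1, 0, 0)ᵀ.

Sanity check: (A − (-1)·I) v_1 = (0, 0, 0)ᵀ = 0. ✓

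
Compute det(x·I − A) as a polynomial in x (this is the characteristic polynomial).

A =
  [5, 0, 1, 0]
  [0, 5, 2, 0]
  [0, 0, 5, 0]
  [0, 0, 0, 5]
x^4 - 20*x^3 + 150*x^2 - 500*x + 625

Expanding det(x·I − A) (e.g. by cofactor expansion or by noting that A is similar to its Jordan form J, which has the same characteristic polynomial as A) gives
  χ_A(x) = x^4 - 20*x^3 + 150*x^2 - 500*x + 625
which factors as (x - 5)^4. The eigenvalues (with algebraic multiplicities) are λ = 5 with multiplicity 4.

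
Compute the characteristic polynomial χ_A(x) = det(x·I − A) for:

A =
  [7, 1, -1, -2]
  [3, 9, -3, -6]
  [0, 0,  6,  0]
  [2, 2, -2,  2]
x^4 - 24*x^3 + 216*x^2 - 864*x + 1296

Expanding det(x·I − A) (e.g. by cofactor expansion or by noting that A is similar to its Jordan form J, which has the same characteristic polynomial as A) gives
  χ_A(x) = x^4 - 24*x^3 + 216*x^2 - 864*x + 1296
which factors as (x - 6)^4. The eigenvalues (with algebraic multiplicities) are λ = 6 with multiplicity 4.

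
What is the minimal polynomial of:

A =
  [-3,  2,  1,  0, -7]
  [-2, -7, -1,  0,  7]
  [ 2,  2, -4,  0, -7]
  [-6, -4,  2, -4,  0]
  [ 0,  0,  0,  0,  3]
x^3 + 6*x^2 - 7*x - 60

The characteristic polynomial is χ_A(x) = (x - 3)*(x + 4)^2*(x + 5)^2, so the eigenvalues are known. The minimal polynomial is
  m_A(x) = Π_λ (x − λ)^{k_λ}
where k_λ is the size of the *largest* Jordan block for λ (equivalently, the smallest k with (A − λI)^k v = 0 for every generalised eigenvector v of λ).

  λ = -5: largest Jordan block has size 1, contributing (x + 5)
  λ = -4: largest Jordan block has size 1, contributing (x + 4)
  λ = 3: largest Jordan block has size 1, contributing (x − 3)

So m_A(x) = (x - 3)*(x + 4)*(x + 5) = x^3 + 6*x^2 - 7*x - 60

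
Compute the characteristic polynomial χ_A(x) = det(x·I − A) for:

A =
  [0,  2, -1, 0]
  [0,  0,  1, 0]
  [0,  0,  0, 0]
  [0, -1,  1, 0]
x^4

Expanding det(x·I − A) (e.g. by cofactor expansion or by noting that A is similar to its Jordan form J, which has the same characteristic polynomial as A) gives
  χ_A(x) = x^4
which factors as x^4. The eigenvalues (with algebraic multiplicities) are λ = 0 with multiplicity 4.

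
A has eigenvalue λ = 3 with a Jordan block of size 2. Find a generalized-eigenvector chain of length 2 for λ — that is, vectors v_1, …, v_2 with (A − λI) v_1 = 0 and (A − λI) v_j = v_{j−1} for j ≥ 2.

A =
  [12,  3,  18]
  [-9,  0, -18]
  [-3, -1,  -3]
A Jordan chain for λ = 3 of length 2:
v_1 = (9, -9, -3)ᵀ
v_2 = (1, 0, 0)ᵀ

Let N = A − (3)·I. We want v_2 with N^2 v_2 = 0 but N^1 v_2 ≠ 0; then v_{j-1} := N · v_j for j = 2, …, 2.

Pick v_2 = (1, 0, 0)ᵀ.
Then v_1 = N · v_2 = (9, -9, -3)ᵀ.

Sanity check: (A − (3)·I) v_1 = (0, 0, 0)ᵀ = 0. ✓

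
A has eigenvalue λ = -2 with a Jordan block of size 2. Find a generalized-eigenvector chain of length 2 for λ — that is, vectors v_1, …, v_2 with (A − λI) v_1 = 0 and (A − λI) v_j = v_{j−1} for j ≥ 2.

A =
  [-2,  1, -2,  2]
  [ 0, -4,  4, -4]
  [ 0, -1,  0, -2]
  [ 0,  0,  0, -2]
A Jordan chain for λ = -2 of length 2:
v_1 = (1, -2, -1, 0)ᵀ
v_2 = (0, 1, 0, 0)ᵀ

Let N = A − (-2)·I. We want v_2 with N^2 v_2 = 0 but N^1 v_2 ≠ 0; then v_{j-1} := N · v_j for j = 2, …, 2.

Pick v_2 = (0, 1, 0, 0)ᵀ.
Then v_1 = N · v_2 = (1, -2, -1, 0)ᵀ.

Sanity check: (A − (-2)·I) v_1 = (0, 0, 0, 0)ᵀ = 0. ✓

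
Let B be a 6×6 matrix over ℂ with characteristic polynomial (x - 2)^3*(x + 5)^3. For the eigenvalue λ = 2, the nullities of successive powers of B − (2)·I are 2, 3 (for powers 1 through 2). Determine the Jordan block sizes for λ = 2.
Block sizes for λ = 2: [2, 1]

From the dimensions of kernels of powers, the number of Jordan blocks of size at least j is d_j − d_{j−1} where d_j = dim ker(N^j) (with d_0 = 0). Computing the differences gives [2, 1].
The number of blocks of size exactly k is (#blocks of size ≥ k) − (#blocks of size ≥ k + 1), so the partition is: 1 block(s) of size 1, 1 block(s) of size 2.
In nonincreasing order the block sizes are [2, 1].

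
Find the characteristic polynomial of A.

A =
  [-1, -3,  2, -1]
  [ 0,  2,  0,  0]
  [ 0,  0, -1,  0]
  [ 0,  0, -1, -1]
x^4 + x^3 - 3*x^2 - 5*x - 2

Expanding det(x·I − A) (e.g. by cofactor expansion or by noting that A is similar to its Jordan form J, which has the same characteristic polynomial as A) gives
  χ_A(x) = x^4 + x^3 - 3*x^2 - 5*x - 2
which factors as (x - 2)*(x + 1)^3. The eigenvalues (with algebraic multiplicities) are λ = -1 with multiplicity 3, λ = 2 with multiplicity 1.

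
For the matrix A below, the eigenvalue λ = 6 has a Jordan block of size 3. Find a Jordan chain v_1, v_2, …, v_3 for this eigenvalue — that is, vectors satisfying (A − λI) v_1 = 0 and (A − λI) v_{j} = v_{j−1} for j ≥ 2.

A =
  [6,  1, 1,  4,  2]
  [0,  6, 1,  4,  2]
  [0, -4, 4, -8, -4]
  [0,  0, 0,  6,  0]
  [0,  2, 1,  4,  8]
A Jordan chain for λ = 6 of length 3:
v_1 = (1, 0, -4, 0, 2)ᵀ
v_2 = (1, 1, -2, 0, 1)ᵀ
v_3 = (0, 0, 1, 0, 0)ᵀ

Let N = A − (6)·I. We want v_3 with N^3 v_3 = 0 but N^2 v_3 ≠ 0; then v_{j-1} := N · v_j for j = 3, …, 2.

Pick v_3 = (0, 0, 1, 0, 0)ᵀ.
Then v_2 = N · v_3 = (1, 1, -2, 0, 1)ᵀ.
Then v_1 = N · v_2 = (1, 0, -4, 0, 2)ᵀ.

Sanity check: (A − (6)·I) v_1 = (0, 0, 0, 0, 0)ᵀ = 0. ✓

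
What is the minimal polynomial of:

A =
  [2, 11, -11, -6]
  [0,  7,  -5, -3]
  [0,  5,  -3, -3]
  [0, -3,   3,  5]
x^3 - 9*x^2 + 24*x - 20

The characteristic polynomial is χ_A(x) = (x - 5)*(x - 2)^3, so the eigenvalues are known. The minimal polynomial is
  m_A(x) = Π_λ (x − λ)^{k_λ}
where k_λ is the size of the *largest* Jordan block for λ (equivalently, the smallest k with (A − λI)^k v = 0 for every generalised eigenvector v of λ).

  λ = 2: largest Jordan block has size 2, contributing (x − 2)^2
  λ = 5: largest Jordan block has size 1, contributing (x − 5)

So m_A(x) = (x - 5)*(x - 2)^2 = x^3 - 9*x^2 + 24*x - 20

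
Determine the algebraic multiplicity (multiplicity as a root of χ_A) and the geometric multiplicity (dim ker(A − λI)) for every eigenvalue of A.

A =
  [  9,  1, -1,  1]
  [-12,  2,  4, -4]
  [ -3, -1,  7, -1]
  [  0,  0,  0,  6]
λ = 6: alg = 4, geom = 3

Step 1 — factor the characteristic polynomial to read off the algebraic multiplicities:
  χ_A(x) = (x - 6)^4

Step 2 — compute geometric multiplicities via the rank-nullity identity g(λ) = n − rank(A − λI):
  rank(A − (6)·I) = 1, so dim ker(A − (6)·I) = n − 1 = 3

Summary:
  λ = 6: algebraic multiplicity = 4, geometric multiplicity = 3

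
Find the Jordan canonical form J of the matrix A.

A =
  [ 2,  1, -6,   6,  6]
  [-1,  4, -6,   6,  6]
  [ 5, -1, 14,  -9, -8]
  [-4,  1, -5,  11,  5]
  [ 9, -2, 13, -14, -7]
J_2(3) ⊕ J_3(6)

The characteristic polynomial is
  det(x·I − A) = x^5 - 24*x^4 + 225*x^3 - 1026*x^2 + 2268*x - 1944 = (x - 6)^3*(x - 3)^2

Eigenvalues and multiplicities (the geometric multiplicity of λ is n − rank(A − λI), which equals the number of Jordan blocks for λ):
  λ = 3: algebraic multiplicity = 2, geometric multiplicity = 1
  λ = 6: algebraic multiplicity = 3, geometric multiplicity = 1

Determining the block sizes for each eigenvalue:
  λ = 3: one block (gm = 1), so the single block has size am = 2 → block sizes [2]
  λ = 6: one block (gm = 1), so the single block has size am = 3 → block sizes [3]

Assembling the blocks gives a Jordan form
J =
  [3, 1, 0, 0, 0]
  [0, 3, 0, 0, 0]
  [0, 0, 6, 1, 0]
  [0, 0, 0, 6, 1]
  [0, 0, 0, 0, 6]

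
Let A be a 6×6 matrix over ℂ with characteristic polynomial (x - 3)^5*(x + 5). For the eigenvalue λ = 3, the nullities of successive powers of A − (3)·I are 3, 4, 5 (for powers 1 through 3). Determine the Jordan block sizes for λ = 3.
Block sizes for λ = 3: [3, 1, 1]

From the dimensions of kernels of powers, the number of Jordan blocks of size at least j is d_j − d_{j−1} where d_j = dim ker(N^j) (with d_0 = 0). Computing the differences gives [3, 1, 1].
The number of blocks of size exactly k is (#blocks of size ≥ k) − (#blocks of size ≥ k + 1), so the partition is: 2 block(s) of size 1, 1 block(s) of size 3.
In nonincreasing order the block sizes are [3, 1, 1].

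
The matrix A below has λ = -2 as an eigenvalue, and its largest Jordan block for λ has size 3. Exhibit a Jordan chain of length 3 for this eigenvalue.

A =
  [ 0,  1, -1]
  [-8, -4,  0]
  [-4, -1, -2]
A Jordan chain for λ = -2 of length 3:
v_1 = (1, -4, -2)ᵀ
v_2 = (1, -2, -1)ᵀ
v_3 = (0, 1, 0)ᵀ

Let N = A − (-2)·I. We want v_3 with N^3 v_3 = 0 but N^2 v_3 ≠ 0; then v_{j-1} := N · v_j for j = 3, …, 2.

Pick v_3 = (0, 1, 0)ᵀ.
Then v_2 = N · v_3 = (1, -2, -1)ᵀ.
Then v_1 = N · v_2 = (1, -4, -2)ᵀ.

Sanity check: (A − (-2)·I) v_1 = (0, 0, 0)ᵀ = 0. ✓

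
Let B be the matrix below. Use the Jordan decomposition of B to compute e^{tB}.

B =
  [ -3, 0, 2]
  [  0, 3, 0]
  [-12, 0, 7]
e^{tB} =
  [-2*exp(3*t) + 3*exp(t), 0, exp(3*t) - exp(t)]
  [0, exp(3*t), 0]
  [-6*exp(3*t) + 6*exp(t), 0, 3*exp(3*t) - 2*exp(t)]

Strategy: write B = P · J · P⁻¹ where J is a Jordan canonical form, so e^{tB} = P · e^{tJ} · P⁻¹, and e^{tJ} can be computed block-by-block.

B has Jordan form
J =
  [1, 0, 0]
  [0, 3, 0]
  [0, 0, 3]
(up to reordering of blocks).

Per-block formulas:
  For a 1×1 block at λ = 1: exp(t · [1]) = [e^(1t)].
  For a 1×1 block at λ = 3: exp(t · [3]) = [e^(3t)].

After assembling e^{tJ} and conjugating by P, we get:

e^{tB} =
  [-2*exp(3*t) + 3*exp(t), 0, exp(3*t) - exp(t)]
  [0, exp(3*t), 0]
  [-6*exp(3*t) + 6*exp(t), 0, 3*exp(3*t) - 2*exp(t)]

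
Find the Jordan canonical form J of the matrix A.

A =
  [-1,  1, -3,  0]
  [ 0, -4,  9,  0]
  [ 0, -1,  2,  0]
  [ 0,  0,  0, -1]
J_2(-1) ⊕ J_1(-1) ⊕ J_1(-1)

The characteristic polynomial is
  det(x·I − A) = x^4 + 4*x^3 + 6*x^2 + 4*x + 1 = (x + 1)^4

Eigenvalues and multiplicities (the geometric multiplicity of λ is n − rank(A − λI), which equals the number of Jordan blocks for λ):
  λ = -1: algebraic multiplicity = 4, geometric multiplicity = 3

Determining the block sizes for each eigenvalue:
  λ = -1: 3 blocks summing to 4 forces exactly one block of size 2 and the rest size 1 → block sizes [2, 1, 1]

Assembling the blocks gives a Jordan form
J =
  [-1,  1,  0,  0]
  [ 0, -1,  0,  0]
  [ 0,  0, -1,  0]
  [ 0,  0,  0, -1]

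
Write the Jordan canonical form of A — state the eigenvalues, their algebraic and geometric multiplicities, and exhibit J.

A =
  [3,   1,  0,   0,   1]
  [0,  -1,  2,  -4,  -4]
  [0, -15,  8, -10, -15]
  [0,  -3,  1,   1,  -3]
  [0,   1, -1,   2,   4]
J_3(3) ⊕ J_1(3) ⊕ J_1(3)

The characteristic polynomial is
  det(x·I − A) = x^5 - 15*x^4 + 90*x^3 - 270*x^2 + 405*x - 243 = (x - 3)^5

Eigenvalues and multiplicities (the geometric multiplicity of λ is n − rank(A − λI), which equals the number of Jordan blocks for λ):
  λ = 3: algebraic multiplicity = 5, geometric multiplicity = 3

Determining the block sizes for each eigenvalue:
  λ = 3: with am = 5 and gm = 3, the partition is not yet determined (e.g. several partitions of 5 into 3 parts exist). Let N = A − (3)·I. Computing rank(N^1) = 2, rank(N^2) = 1, rank(N^3) = 0; the number of blocks of size ≥ j is rank(N^{j−1}) − rank(N^j), giving [3, 1, 1]. So we have 1 block(s) of size 3, 2 block(s) of size 1 → block sizes [3, 1, 1]

Assembling the blocks gives a Jordan form
J =
  [3, 1, 0, 0, 0]
  [0, 3, 1, 0, 0]
  [0, 0, 3, 0, 0]
  [0, 0, 0, 3, 0]
  [0, 0, 0, 0, 3]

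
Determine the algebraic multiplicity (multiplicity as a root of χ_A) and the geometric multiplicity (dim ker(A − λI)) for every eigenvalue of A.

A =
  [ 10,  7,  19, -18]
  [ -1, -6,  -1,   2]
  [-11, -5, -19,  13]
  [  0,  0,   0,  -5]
λ = -5: alg = 4, geom = 2

Step 1 — factor the characteristic polynomial to read off the algebraic multiplicities:
  χ_A(x) = (x + 5)^4

Step 2 — compute geometric multiplicities via the rank-nullity identity g(λ) = n − rank(A − λI):
  rank(A − (-5)·I) = 2, so dim ker(A − (-5)·I) = n − 2 = 2

Summary:
  λ = -5: algebraic multiplicity = 4, geometric multiplicity = 2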